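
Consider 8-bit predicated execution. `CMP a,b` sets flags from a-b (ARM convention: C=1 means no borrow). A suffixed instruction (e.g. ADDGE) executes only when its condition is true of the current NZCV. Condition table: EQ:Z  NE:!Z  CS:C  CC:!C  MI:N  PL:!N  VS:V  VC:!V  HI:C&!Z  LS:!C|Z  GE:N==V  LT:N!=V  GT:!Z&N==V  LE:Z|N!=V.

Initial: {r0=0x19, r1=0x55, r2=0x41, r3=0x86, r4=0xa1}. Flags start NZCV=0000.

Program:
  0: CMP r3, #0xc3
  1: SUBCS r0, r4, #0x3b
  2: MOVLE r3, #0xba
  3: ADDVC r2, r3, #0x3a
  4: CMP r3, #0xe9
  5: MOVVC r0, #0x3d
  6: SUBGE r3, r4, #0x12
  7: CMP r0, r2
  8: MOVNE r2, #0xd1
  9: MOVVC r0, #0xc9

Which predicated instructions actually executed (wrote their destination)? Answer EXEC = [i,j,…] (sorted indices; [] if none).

EXEC = [2,3,5,8,9]

[0] flags=1000 → (cmp)
[1] flags=1000 CS?F → skip
[2] flags=1000 LE?T → r3=0xba
[3] flags=1000 VC?T → r2=0xf4
[4] flags=1000 → (cmp)
[5] flags=1000 VC?T → r0=0x3d
[6] flags=1000 GE?F → skip
[7] flags=0000 → (cmp)
[8] flags=0000 NE?T → r2=0xd1
[9] flags=0000 VC?T → r0=0xc9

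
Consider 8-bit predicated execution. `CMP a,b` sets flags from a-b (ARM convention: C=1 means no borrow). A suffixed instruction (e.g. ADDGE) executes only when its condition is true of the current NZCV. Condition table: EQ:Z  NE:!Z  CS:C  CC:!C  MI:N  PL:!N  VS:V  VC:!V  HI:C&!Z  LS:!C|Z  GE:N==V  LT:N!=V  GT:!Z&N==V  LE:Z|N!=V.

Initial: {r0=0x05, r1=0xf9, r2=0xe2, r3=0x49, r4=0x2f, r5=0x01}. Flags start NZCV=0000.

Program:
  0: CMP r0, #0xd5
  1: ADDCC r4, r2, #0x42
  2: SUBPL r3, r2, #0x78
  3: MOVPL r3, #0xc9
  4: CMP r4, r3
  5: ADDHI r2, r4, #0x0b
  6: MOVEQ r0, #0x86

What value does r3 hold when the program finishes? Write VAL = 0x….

VAL = 0xc9

0: ✓ CMP  NZCV=0000
1: ✓ ADDCC  r4←0x24
2: ✓ SUBPL  r3←0x6a
3: ✓ MOVPL  r3←0xc9
4: ✓ CMP  NZCV=0000
5: · ADDHI
6: · MOVEQ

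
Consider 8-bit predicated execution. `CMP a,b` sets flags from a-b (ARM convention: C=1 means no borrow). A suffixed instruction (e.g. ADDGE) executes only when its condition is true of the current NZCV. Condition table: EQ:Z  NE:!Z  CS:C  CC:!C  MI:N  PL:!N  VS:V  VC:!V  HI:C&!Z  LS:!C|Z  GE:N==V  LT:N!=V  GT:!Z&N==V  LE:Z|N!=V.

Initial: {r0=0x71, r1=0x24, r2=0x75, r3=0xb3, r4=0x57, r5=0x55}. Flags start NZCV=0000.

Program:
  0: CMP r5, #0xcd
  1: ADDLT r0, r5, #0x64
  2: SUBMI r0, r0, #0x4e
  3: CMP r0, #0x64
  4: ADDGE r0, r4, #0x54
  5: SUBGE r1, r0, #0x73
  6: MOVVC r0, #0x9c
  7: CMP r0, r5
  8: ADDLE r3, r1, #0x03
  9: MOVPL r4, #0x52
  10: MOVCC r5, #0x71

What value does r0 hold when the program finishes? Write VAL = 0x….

[0] flags=1001 → (cmp)
[1] flags=1001 LT?F → skip
[2] flags=1001 MI?T → r0=0x23
[3] flags=1000 → (cmp)
[4] flags=1000 GE?F → skip
[5] flags=1000 GE?F → skip
[6] flags=1000 VC?T → r0=0x9c
[7] flags=0011 → (cmp)
[8] flags=0011 LE?T → r3=0x27
[9] flags=0011 PL?T → r4=0x52
[10] flags=0011 CC?F → skip

VAL = 0x9c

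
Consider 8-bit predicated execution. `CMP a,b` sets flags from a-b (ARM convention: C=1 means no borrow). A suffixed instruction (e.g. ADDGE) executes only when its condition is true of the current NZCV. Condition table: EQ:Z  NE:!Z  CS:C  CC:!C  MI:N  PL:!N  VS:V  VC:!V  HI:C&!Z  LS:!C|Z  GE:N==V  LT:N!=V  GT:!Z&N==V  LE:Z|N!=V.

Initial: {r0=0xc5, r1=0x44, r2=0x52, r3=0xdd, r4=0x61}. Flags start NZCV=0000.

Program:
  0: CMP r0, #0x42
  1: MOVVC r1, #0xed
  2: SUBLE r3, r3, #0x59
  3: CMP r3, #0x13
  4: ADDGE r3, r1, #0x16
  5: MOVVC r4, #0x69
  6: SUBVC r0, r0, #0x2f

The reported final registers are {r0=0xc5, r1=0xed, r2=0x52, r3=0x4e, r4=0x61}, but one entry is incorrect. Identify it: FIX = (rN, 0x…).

FIX = (r3, 0x84)

[0] flags=1010 → (cmp)
[1] flags=1010 VC?T → r1=0xed
[2] flags=1010 LE?T → r3=0x84
[3] flags=0011 → (cmp)
[4] flags=0011 GE?F → skip
[5] flags=0011 VC?F → skip
[6] flags=0011 VC?F → skip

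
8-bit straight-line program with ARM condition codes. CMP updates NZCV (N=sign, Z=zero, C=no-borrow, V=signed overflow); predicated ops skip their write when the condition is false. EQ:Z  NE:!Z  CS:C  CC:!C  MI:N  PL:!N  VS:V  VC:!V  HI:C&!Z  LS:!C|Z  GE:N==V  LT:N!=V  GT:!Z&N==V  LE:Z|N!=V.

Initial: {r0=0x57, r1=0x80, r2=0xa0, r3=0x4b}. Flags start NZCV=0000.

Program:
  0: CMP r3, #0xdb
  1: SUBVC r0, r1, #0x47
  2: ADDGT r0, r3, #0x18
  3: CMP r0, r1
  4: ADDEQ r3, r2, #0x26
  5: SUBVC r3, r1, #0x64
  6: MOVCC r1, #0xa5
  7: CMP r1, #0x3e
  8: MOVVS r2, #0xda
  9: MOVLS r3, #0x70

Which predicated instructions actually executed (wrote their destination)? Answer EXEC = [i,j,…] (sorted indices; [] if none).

0: ✓ CMP  NZCV=0000
1: ✓ SUBVC  r0←0x39
2: ✓ ADDGT  r0←0x63
3: ✓ CMP  NZCV=1001
4: · ADDEQ
5: · SUBVC
6: ✓ MOVCC  r1←0xa5
7: ✓ CMP  NZCV=0011
8: ✓ MOVVS  r2←0xda
9: · MOVLS

EXEC = [1,2,6,8]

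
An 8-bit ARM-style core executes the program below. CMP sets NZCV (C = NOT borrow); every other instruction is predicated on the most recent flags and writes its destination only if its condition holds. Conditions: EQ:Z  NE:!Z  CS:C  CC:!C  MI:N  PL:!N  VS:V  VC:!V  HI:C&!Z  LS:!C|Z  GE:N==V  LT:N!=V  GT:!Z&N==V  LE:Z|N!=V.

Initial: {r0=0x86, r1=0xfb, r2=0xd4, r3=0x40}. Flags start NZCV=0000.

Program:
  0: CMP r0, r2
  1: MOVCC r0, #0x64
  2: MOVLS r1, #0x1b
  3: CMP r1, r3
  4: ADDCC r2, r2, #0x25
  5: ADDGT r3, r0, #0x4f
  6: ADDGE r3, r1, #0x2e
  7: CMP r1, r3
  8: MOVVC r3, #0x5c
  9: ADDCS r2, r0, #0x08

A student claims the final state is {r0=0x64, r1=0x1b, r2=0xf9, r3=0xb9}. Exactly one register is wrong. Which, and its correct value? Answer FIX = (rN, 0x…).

FIX = (r3, 0x5c)

0: ✓ CMP  NZCV=1000
1: ✓ MOVCC  r0←0x64
2: ✓ MOVLS  r1←0x1b
3: ✓ CMP  NZCV=1000
4: ✓ ADDCC  r2←0xf9
5: · ADDGT
6: · ADDGE
7: ✓ CMP  NZCV=1000
8: ✓ MOVVC  r3←0x5c
9: · ADDCS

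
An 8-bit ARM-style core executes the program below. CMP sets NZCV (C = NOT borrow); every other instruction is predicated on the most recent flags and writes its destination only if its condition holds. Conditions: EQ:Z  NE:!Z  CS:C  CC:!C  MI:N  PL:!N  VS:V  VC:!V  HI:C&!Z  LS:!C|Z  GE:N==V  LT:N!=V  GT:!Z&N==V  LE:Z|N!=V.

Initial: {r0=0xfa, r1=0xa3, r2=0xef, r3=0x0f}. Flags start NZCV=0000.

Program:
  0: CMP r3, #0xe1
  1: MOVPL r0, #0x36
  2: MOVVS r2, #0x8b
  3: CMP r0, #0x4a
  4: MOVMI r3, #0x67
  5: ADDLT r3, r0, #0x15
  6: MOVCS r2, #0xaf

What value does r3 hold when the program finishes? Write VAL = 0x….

0: ✓ CMP  NZCV=0000
1: ✓ MOVPL  r0←0x36
2: · MOVVS
3: ✓ CMP  NZCV=1000
4: ✓ MOVMI  r3←0x67
5: ✓ ADDLT  r3←0x4b
6: · MOVCS

VAL = 0x4b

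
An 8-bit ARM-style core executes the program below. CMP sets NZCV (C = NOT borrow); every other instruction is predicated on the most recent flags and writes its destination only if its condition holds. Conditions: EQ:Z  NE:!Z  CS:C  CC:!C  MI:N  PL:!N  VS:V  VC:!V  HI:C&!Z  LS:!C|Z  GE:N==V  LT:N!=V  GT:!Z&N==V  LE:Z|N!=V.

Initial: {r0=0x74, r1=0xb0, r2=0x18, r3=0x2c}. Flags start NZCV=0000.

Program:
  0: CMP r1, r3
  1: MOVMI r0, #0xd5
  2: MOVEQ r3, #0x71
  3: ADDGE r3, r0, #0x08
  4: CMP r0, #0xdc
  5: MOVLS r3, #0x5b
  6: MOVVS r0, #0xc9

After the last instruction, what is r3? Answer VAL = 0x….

VAL = 0x5b

0: ✓ CMP  NZCV=1010
1: ✓ MOVMI  r0←0xd5
2: · MOVEQ
3: · ADDGE
4: ✓ CMP  NZCV=1000
5: ✓ MOVLS  r3←0x5b
6: · MOVVS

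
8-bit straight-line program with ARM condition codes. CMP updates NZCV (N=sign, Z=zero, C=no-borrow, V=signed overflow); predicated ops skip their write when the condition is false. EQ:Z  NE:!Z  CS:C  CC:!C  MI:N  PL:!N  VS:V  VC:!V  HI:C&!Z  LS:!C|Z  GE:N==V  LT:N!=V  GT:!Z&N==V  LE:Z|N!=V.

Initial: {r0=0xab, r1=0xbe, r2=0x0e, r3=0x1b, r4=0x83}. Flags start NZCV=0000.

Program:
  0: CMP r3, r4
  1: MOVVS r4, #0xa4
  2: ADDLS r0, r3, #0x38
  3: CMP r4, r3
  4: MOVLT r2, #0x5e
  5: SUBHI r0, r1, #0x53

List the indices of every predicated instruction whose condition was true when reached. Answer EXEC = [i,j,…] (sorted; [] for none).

0: ✓ CMP  NZCV=1001
1: ✓ MOVVS  r4←0xa4
2: ✓ ADDLS  r0←0x53
3: ✓ CMP  NZCV=1010
4: ✓ MOVLT  r2←0x5e
5: ✓ SUBHI  r0←0x6b

EXEC = [1,2,4,5]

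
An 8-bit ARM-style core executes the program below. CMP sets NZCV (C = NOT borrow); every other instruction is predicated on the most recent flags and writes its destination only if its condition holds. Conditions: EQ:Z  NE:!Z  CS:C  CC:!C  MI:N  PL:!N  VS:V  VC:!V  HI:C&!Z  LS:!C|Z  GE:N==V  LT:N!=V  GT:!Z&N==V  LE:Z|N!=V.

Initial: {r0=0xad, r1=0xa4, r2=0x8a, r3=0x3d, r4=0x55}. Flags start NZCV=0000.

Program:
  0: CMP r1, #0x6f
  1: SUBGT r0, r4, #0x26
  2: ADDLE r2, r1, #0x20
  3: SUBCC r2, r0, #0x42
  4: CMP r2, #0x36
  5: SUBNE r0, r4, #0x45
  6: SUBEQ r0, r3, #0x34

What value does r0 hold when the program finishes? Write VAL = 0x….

0: ✓ CMP  NZCV=0011
1: · SUBGT
2: ✓ ADDLE  r2←0xc4
3: · SUBCC
4: ✓ CMP  NZCV=1010
5: ✓ SUBNE  r0←0x10
6: · SUBEQ

VAL = 0x10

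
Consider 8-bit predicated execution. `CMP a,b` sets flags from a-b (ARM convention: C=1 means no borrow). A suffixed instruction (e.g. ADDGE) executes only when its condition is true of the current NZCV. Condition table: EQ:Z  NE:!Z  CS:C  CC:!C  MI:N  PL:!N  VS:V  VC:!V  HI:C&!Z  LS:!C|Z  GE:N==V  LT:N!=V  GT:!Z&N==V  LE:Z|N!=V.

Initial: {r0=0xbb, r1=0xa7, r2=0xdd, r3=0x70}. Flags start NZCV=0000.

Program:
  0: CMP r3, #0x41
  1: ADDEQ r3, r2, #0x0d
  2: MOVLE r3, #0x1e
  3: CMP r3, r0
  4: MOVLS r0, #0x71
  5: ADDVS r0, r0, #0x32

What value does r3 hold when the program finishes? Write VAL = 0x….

0: ✓ CMP  NZCV=0010
1: · ADDEQ
2: · MOVLE
3: ✓ CMP  NZCV=1001
4: ✓ MOVLS  r0←0x71
5: ✓ ADDVS  r0←0xa3

VAL = 0x70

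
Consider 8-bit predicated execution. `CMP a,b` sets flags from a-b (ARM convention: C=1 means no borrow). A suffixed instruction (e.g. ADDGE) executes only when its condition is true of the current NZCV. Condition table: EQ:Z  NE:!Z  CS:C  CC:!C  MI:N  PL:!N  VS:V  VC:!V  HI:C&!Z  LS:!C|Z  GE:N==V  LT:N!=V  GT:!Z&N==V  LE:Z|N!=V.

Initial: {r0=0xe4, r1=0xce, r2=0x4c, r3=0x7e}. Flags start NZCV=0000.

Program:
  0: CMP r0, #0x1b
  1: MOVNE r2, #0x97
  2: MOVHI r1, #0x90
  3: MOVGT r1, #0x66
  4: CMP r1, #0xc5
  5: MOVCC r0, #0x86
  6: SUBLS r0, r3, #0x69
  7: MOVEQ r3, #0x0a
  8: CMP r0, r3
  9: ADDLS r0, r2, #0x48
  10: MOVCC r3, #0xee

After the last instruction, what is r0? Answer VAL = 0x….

0: ✓ CMP  NZCV=1010
1: ✓ MOVNE  r2←0x97
2: ✓ MOVHI  r1←0x90
3: · MOVGT
4: ✓ CMP  NZCV=1000
5: ✓ MOVCC  r0←0x86
6: ✓ SUBLS  r0←0x15
7: · MOVEQ
8: ✓ CMP  NZCV=1000
9: ✓ ADDLS  r0←0xdf
10: ✓ MOVCC  r3←0xee

VAL = 0xdf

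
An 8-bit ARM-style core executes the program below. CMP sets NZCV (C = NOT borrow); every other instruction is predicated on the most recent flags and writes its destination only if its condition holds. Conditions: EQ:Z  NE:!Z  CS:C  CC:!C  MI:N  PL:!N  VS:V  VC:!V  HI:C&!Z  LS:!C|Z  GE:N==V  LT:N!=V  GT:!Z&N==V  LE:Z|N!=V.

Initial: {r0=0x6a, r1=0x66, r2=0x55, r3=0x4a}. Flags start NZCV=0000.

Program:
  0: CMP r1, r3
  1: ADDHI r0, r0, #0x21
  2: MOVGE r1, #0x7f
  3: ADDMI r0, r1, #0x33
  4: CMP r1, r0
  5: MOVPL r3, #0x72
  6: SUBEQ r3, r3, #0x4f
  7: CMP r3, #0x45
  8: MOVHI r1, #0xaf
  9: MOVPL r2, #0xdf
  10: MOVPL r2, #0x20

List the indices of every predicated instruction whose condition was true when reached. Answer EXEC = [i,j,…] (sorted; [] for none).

[0] flags=0010 → (cmp)
[1] flags=0010 HI?T → r0=0x8b
[2] flags=0010 GE?T → r1=0x7f
[3] flags=0010 MI?F → skip
[4] flags=1001 → (cmp)
[5] flags=1001 PL?F → skip
[6] flags=1001 EQ?F → skip
[7] flags=0010 → (cmp)
[8] flags=0010 HI?T → r1=0xaf
[9] flags=0010 PL?T → r2=0xdf
[10] flags=0010 PL?T → r2=0x20

EXEC = [1,2,8,9,10]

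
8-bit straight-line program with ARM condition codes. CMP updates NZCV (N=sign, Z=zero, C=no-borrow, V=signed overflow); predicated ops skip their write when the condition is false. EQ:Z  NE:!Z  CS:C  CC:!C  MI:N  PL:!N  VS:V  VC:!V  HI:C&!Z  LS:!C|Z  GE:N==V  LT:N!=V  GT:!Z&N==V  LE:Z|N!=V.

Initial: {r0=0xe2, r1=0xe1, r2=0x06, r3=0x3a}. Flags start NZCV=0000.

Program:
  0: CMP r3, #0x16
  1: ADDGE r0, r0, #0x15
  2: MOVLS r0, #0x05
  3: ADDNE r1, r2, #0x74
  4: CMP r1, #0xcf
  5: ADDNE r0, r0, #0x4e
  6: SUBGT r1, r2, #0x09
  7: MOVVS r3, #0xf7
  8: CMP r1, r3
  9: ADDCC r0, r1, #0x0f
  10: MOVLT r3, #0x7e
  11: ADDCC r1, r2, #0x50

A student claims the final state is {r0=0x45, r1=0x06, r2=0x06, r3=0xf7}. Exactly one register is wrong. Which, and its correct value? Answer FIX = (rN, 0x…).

0: ✓ CMP  NZCV=0010
1: ✓ ADDGE  r0←0xf7
2: · MOVLS
3: ✓ ADDNE  r1←0x7a
4: ✓ CMP  NZCV=1001
5: ✓ ADDNE  r0←0x45
6: ✓ SUBGT  r1←0xfd
7: ✓ MOVVS  r3←0xf7
8: ✓ CMP  NZCV=0010
9: · ADDCC
10: · MOVLT
11: · ADDCC

FIX = (r1, 0xfd)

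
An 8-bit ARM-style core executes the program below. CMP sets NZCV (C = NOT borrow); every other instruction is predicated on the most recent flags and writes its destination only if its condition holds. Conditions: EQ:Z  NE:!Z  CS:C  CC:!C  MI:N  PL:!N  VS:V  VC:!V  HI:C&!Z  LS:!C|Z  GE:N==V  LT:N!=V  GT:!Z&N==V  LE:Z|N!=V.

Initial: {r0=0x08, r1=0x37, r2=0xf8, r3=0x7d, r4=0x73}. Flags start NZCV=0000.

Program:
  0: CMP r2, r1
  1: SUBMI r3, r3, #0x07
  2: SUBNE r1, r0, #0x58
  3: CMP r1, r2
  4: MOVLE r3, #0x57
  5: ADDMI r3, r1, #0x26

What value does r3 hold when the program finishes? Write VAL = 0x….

0: ✓ CMP  NZCV=1010
1: ✓ SUBMI  r3←0x76
2: ✓ SUBNE  r1←0xb0
3: ✓ CMP  NZCV=1000
4: ✓ MOVLE  r3←0x57
5: ✓ ADDMI  r3←0xd6

VAL = 0xd6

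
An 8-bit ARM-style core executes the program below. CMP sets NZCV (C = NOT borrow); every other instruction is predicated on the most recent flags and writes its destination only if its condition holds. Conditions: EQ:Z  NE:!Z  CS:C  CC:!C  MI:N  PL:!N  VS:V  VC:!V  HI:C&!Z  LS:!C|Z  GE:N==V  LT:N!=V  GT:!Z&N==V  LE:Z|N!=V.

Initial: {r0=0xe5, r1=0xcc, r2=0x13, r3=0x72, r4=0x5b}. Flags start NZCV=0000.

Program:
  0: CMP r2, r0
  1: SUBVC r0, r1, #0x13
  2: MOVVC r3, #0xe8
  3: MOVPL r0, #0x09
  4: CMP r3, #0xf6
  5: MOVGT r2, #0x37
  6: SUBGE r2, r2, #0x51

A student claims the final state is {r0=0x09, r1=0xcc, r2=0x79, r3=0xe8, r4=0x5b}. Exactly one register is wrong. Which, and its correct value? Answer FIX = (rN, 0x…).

FIX = (r2, 0x13)

[0] flags=0000 → (cmp)
[1] flags=0000 VC?T → r0=0xb9
[2] flags=0000 VC?T → r3=0xe8
[3] flags=0000 PL?T → r0=0x09
[4] flags=1000 → (cmp)
[5] flags=1000 GT?F → skip
[6] flags=1000 GE?F → skip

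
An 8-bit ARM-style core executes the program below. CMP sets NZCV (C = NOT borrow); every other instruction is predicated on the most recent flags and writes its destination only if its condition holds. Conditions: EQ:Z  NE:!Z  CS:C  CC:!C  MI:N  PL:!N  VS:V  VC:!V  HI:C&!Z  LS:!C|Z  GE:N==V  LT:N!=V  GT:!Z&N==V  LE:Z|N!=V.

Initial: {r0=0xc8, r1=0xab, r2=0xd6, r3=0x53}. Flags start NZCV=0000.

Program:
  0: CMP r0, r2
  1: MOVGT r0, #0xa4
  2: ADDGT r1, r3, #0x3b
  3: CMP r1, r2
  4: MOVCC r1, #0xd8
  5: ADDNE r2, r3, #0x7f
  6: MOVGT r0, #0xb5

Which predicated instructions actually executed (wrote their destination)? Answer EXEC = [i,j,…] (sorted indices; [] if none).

EXEC = [4,5]

[0] flags=1000 → (cmp)
[1] flags=1000 GT?F → skip
[2] flags=1000 GT?F → skip
[3] flags=1000 → (cmp)
[4] flags=1000 CC?T → r1=0xd8
[5] flags=1000 NE?T → r2=0xd2
[6] flags=1000 GT?F → skip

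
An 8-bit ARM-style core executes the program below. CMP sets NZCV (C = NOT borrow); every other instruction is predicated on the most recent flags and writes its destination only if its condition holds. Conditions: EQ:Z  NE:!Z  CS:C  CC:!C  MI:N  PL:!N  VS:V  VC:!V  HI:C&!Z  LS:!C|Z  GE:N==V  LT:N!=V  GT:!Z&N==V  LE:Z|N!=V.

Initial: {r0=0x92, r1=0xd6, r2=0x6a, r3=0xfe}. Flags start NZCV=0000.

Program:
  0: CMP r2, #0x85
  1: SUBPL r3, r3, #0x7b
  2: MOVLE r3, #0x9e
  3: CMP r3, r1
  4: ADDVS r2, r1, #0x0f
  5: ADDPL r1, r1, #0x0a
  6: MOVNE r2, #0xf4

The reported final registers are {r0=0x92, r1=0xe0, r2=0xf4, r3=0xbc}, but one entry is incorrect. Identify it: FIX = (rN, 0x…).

[0] flags=1001 → (cmp)
[1] flags=1001 PL?F → skip
[2] flags=1001 LE?F → skip
[3] flags=0010 → (cmp)
[4] flags=0010 VS?F → skip
[5] flags=0010 PL?T → r1=0xe0
[6] flags=0010 NE?T → r2=0xf4

FIX = (r3, 0xfe)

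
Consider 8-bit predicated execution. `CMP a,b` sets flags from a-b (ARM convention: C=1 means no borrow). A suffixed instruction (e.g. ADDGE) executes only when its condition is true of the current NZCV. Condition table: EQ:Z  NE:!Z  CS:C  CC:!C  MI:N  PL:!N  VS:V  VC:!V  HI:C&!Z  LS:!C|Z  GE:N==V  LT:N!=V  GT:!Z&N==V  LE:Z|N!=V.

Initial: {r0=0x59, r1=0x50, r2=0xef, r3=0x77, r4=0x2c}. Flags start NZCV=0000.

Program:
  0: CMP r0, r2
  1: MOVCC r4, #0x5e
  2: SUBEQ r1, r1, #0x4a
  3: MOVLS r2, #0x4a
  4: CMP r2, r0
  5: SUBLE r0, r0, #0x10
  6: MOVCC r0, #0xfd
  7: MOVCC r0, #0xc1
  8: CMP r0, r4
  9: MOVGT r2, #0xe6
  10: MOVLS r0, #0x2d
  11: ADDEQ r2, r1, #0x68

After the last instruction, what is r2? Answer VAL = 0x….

VAL = 0x4a

[0] flags=0000 → (cmp)
[1] flags=0000 CC?T → r4=0x5e
[2] flags=0000 EQ?F → skip
[3] flags=0000 LS?T → r2=0x4a
[4] flags=1000 → (cmp)
[5] flags=1000 LE?T → r0=0x49
[6] flags=1000 CC?T → r0=0xfd
[7] flags=1000 CC?T → r0=0xc1
[8] flags=0011 → (cmp)
[9] flags=0011 GT?F → skip
[10] flags=0011 LS?F → skip
[11] flags=0011 EQ?F → skip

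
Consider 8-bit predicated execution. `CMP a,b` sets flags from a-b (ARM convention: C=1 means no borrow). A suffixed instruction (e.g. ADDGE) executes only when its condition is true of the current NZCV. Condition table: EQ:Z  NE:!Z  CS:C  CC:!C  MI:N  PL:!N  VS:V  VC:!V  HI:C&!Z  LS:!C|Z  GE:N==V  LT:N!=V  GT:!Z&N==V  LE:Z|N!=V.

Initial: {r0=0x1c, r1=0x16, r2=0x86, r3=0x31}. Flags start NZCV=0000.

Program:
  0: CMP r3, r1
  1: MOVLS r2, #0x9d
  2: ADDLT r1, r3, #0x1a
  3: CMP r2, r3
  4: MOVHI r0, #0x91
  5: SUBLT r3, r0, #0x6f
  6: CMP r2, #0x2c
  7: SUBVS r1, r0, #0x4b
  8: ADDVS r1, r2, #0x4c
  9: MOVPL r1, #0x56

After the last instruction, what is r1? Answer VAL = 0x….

VAL = 0x56

0: ✓ CMP  NZCV=0010
1: · MOVLS
2: · ADDLT
3: ✓ CMP  NZCV=0011
4: ✓ MOVHI  r0←0x91
5: ✓ SUBLT  r3←0x22
6: ✓ CMP  NZCV=0011
7: ✓ SUBVS  r1←0x46
8: ✓ ADDVS  r1←0xd2
9: ✓ MOVPL  r1←0x56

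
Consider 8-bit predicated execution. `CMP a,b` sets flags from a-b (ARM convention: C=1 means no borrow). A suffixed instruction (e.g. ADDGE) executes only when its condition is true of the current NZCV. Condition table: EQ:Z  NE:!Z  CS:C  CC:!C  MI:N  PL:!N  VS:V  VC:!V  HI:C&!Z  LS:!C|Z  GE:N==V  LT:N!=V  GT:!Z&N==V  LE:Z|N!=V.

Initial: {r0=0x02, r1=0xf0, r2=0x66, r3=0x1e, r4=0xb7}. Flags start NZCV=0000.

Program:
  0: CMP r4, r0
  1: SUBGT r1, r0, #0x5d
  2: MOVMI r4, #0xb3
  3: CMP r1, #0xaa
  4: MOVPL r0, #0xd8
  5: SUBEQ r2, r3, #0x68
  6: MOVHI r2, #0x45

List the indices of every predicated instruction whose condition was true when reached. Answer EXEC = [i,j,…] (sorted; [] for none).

[0] flags=1010 → (cmp)
[1] flags=1010 GT?F → skip
[2] flags=1010 MI?T → r4=0xb3
[3] flags=0010 → (cmp)
[4] flags=0010 PL?T → r0=0xd8
[5] flags=0010 EQ?F → skip
[6] flags=0010 HI?T → r2=0x45

EXEC = [2,4,6]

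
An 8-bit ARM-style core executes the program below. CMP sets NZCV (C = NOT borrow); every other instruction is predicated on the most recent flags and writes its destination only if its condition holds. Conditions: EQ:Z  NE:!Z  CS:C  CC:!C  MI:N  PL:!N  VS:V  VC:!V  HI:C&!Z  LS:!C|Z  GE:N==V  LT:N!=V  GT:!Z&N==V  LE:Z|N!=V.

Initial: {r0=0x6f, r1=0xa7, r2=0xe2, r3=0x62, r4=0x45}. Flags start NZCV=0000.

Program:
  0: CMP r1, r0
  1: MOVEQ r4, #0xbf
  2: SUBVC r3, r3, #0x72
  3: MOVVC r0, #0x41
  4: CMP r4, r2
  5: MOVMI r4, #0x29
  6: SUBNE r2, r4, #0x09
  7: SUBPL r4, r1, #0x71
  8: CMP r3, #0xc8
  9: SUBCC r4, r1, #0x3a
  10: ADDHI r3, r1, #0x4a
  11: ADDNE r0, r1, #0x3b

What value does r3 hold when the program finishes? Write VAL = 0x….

VAL = 0x62

0: ✓ CMP  NZCV=0011
1: · MOVEQ
2: · SUBVC
3: · MOVVC
4: ✓ CMP  NZCV=0000
5: · MOVMI
6: ✓ SUBNE  r2←0x3c
7: ✓ SUBPL  r4←0x36
8: ✓ CMP  NZCV=1001
9: ✓ SUBCC  r4←0x6d
10: · ADDHI
11: ✓ ADDNE  r0←0xe2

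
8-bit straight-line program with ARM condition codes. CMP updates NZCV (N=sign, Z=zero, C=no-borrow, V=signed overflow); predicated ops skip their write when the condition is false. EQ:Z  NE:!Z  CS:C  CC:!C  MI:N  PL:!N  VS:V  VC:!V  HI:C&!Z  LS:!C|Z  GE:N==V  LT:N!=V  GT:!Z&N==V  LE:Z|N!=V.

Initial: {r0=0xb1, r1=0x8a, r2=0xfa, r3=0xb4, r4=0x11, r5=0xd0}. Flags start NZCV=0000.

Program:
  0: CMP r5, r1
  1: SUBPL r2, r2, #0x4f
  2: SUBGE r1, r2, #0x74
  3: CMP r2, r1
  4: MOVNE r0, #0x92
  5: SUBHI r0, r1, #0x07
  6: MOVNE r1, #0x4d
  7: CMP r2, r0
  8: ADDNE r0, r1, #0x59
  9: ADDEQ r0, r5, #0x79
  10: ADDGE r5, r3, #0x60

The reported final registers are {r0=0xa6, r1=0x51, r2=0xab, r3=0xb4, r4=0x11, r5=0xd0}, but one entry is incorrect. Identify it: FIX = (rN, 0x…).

FIX = (r1, 0x4d)

[0] flags=0010 → (cmp)
[1] flags=0010 PL?T → r2=0xab
[2] flags=0010 GE?T → r1=0x37
[3] flags=0011 → (cmp)
[4] flags=0011 NE?T → r0=0x92
[5] flags=0011 HI?T → r0=0x30
[6] flags=0011 NE?T → r1=0x4d
[7] flags=0011 → (cmp)
[8] flags=0011 NE?T → r0=0xa6
[9] flags=0011 EQ?F → skip
[10] flags=0011 GE?F → skip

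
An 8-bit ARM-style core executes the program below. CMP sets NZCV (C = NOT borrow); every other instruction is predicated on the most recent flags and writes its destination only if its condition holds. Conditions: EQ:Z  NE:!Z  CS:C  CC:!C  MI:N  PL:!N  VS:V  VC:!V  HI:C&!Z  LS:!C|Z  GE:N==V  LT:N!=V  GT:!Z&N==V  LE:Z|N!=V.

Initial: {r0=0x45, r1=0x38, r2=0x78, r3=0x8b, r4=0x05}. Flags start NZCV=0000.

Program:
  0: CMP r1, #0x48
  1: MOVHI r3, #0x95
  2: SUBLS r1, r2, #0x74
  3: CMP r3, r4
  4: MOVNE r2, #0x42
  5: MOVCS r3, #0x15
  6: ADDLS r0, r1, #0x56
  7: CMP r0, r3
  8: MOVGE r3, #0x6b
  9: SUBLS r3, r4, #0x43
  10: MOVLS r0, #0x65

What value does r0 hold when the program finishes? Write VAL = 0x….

[0] flags=1000 → (cmp)
[1] flags=1000 HI?F → skip
[2] flags=1000 LS?T → r1=0x04
[3] flags=1010 → (cmp)
[4] flags=1010 NE?T → r2=0x42
[5] flags=1010 CS?T → r3=0x15
[6] flags=1010 LS?F → skip
[7] flags=0010 → (cmp)
[8] flags=0010 GE?T → r3=0x6b
[9] flags=0010 LS?F → skip
[10] flags=0010 LS?F → skip

VAL = 0x45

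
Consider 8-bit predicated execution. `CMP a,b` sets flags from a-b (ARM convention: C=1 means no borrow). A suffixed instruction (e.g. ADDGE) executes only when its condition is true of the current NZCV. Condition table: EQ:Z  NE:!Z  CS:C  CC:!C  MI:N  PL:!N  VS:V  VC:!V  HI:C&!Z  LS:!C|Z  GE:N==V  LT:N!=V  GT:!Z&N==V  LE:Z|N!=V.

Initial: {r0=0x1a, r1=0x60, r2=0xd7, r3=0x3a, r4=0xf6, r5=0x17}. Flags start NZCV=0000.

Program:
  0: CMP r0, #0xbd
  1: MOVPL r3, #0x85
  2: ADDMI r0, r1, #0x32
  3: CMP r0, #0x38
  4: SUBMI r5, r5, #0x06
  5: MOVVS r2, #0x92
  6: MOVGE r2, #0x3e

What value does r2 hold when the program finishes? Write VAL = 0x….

VAL = 0xd7

[0] flags=0000 → (cmp)
[1] flags=0000 PL?T → r3=0x85
[2] flags=0000 MI?F → skip
[3] flags=1000 → (cmp)
[4] flags=1000 MI?T → r5=0x11
[5] flags=1000 VS?F → skip
[6] flags=1000 GE?F → skip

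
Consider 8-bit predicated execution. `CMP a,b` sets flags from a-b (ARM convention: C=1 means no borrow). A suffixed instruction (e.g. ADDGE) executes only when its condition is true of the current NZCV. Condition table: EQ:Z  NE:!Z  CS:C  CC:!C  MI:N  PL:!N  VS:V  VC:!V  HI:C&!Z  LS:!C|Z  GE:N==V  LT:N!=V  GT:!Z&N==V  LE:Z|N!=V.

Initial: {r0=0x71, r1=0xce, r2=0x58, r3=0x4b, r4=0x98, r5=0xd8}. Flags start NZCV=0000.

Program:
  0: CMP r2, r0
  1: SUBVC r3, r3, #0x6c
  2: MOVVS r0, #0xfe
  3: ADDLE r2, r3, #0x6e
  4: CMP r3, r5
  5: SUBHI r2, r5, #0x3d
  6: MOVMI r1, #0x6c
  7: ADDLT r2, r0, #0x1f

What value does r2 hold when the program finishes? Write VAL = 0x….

VAL = 0x9b

[0] flags=1000 → (cmp)
[1] flags=1000 VC?T → r3=0xdf
[2] flags=1000 VS?F → skip
[3] flags=1000 LE?T → r2=0x4d
[4] flags=0010 → (cmp)
[5] flags=0010 HI?T → r2=0x9b
[6] flags=0010 MI?F → skip
[7] flags=0010 LT?F → skip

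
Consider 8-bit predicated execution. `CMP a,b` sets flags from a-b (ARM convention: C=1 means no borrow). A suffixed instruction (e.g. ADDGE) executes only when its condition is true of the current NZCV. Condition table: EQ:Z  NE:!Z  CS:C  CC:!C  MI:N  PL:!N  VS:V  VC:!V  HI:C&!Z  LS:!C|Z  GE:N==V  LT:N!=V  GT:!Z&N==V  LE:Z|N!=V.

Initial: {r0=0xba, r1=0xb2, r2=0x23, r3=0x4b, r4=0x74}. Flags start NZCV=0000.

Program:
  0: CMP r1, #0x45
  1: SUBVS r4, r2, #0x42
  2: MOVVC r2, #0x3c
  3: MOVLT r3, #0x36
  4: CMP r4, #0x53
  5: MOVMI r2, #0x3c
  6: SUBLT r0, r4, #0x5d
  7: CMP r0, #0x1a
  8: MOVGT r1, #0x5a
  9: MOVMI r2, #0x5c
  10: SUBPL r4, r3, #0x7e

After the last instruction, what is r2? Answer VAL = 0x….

VAL = 0x3c

[0] flags=0011 → (cmp)
[1] flags=0011 VS?T → r4=0xe1
[2] flags=0011 VC?F → skip
[3] flags=0011 LT?T → r3=0x36
[4] flags=1010 → (cmp)
[5] flags=1010 MI?T → r2=0x3c
[6] flags=1010 LT?T → r0=0x84
[7] flags=0011 → (cmp)
[8] flags=0011 GT?F → skip
[9] flags=0011 MI?F → skip
[10] flags=0011 PL?T → r4=0xb8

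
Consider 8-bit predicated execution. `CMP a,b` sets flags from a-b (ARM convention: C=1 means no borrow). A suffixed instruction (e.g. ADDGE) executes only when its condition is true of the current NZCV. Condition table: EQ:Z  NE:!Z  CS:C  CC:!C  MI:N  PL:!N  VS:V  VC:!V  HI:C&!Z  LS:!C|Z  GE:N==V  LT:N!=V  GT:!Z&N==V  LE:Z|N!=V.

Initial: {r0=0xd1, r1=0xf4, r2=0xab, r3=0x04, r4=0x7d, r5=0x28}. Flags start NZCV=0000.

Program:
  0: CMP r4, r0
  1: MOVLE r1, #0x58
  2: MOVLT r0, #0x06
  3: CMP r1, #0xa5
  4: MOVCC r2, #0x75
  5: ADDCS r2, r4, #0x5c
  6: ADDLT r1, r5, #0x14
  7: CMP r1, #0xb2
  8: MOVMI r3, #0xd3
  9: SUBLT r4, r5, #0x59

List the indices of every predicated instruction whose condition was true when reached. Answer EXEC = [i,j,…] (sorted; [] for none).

[0] flags=1001 → (cmp)
[1] flags=1001 LE?F → skip
[2] flags=1001 LT?F → skip
[3] flags=0010 → (cmp)
[4] flags=0010 CC?F → skip
[5] flags=0010 CS?T → r2=0xd9
[6] flags=0010 LT?F → skip
[7] flags=0010 → (cmp)
[8] flags=0010 MI?F → skip
[9] flags=0010 LT?F → skip

EXEC = [5]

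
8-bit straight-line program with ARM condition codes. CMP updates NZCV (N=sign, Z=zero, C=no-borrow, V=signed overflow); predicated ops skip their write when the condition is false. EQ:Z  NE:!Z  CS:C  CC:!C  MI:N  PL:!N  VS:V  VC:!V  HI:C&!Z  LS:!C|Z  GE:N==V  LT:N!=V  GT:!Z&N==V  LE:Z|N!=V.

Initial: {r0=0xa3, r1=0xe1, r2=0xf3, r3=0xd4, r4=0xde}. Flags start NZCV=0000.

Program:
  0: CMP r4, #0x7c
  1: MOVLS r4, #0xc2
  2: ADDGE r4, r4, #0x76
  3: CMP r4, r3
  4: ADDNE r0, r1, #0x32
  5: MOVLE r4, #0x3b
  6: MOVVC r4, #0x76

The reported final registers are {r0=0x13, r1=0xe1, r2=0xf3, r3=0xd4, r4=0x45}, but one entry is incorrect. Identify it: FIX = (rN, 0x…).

[0] flags=0011 → (cmp)
[1] flags=0011 LS?F → skip
[2] flags=0011 GE?F → skip
[3] flags=0010 → (cmp)
[4] flags=0010 NE?T → r0=0x13
[5] flags=0010 LE?F → skip
[6] flags=0010 VC?T → r4=0x76

FIX = (r4, 0x76)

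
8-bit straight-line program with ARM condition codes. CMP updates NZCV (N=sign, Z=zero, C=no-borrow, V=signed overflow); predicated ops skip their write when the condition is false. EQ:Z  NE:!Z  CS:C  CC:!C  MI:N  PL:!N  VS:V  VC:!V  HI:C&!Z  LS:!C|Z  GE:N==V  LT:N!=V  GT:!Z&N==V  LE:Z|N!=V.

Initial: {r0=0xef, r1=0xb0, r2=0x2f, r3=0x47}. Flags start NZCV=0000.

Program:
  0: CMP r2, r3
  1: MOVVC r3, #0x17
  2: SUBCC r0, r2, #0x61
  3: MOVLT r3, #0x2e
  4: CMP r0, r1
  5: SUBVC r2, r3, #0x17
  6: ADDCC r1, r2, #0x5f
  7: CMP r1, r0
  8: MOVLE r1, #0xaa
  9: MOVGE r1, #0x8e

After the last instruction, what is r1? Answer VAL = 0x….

VAL = 0xaa

0: ✓ CMP  NZCV=1000
1: ✓ MOVVC  r3←0x17
2: ✓ SUBCC  r0←0xce
3: ✓ MOVLT  r3←0x2e
4: ✓ CMP  NZCV=0010
5: ✓ SUBVC  r2←0x17
6: · ADDCC
7: ✓ CMP  NZCV=1000
8: ✓ MOVLE  r1←0xaa
9: · MOVGE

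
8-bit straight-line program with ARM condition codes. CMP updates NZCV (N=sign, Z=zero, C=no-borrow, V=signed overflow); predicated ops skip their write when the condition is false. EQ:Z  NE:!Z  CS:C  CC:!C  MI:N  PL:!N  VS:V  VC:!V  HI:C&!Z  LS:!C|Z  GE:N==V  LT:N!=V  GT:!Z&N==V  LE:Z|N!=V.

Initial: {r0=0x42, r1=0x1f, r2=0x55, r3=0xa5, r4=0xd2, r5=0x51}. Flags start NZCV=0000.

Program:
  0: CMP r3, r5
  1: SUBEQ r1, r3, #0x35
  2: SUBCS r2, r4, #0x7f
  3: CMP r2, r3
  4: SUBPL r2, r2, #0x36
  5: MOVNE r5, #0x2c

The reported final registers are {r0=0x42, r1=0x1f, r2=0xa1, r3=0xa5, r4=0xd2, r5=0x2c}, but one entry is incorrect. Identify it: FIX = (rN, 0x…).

FIX = (r2, 0x53)

0: ✓ CMP  NZCV=0011
1: · SUBEQ
2: ✓ SUBCS  r2←0x53
3: ✓ CMP  NZCV=1001
4: · SUBPL
5: ✓ MOVNE  r5←0x2c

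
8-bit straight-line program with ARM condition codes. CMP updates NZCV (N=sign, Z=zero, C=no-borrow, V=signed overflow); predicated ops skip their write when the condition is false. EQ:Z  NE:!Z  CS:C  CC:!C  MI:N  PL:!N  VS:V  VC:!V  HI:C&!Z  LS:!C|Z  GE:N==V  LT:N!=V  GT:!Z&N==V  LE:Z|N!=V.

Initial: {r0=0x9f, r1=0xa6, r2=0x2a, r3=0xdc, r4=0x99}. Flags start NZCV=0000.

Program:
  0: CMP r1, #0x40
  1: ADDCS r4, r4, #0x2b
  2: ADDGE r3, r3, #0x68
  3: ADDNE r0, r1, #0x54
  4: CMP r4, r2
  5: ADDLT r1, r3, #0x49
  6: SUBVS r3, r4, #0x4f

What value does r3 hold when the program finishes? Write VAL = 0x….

0: ✓ CMP  NZCV=0011
1: ✓ ADDCS  r4←0xc4
2: · ADDGE
3: ✓ ADDNE  r0←0xfa
4: ✓ CMP  NZCV=1010
5: ✓ ADDLT  r1←0x25
6: · SUBVS

VAL = 0xdc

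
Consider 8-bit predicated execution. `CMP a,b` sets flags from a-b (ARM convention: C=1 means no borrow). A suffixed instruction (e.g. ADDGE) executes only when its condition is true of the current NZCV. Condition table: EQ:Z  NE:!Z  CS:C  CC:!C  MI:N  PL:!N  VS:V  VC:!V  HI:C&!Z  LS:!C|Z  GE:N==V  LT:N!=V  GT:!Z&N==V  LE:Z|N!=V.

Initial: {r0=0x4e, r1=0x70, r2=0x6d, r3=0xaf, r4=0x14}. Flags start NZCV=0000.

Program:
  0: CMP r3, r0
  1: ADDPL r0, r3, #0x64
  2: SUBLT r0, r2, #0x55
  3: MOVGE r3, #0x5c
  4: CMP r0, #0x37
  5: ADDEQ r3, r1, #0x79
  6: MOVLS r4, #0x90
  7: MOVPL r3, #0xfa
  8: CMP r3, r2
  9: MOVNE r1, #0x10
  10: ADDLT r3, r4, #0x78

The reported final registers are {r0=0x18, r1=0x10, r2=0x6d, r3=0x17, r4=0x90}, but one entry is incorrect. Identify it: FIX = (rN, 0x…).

0: ✓ CMP  NZCV=0011
1: ✓ ADDPL  r0←0x13
2: ✓ SUBLT  r0←0x18
3: · MOVGE
4: ✓ CMP  NZCV=1000
5: · ADDEQ
6: ✓ MOVLS  r4←0x90
7: · MOVPL
8: ✓ CMP  NZCV=0011
9: ✓ MOVNE  r1←0x10
10: ✓ ADDLT  r3←0x08

FIX = (r3, 0x08)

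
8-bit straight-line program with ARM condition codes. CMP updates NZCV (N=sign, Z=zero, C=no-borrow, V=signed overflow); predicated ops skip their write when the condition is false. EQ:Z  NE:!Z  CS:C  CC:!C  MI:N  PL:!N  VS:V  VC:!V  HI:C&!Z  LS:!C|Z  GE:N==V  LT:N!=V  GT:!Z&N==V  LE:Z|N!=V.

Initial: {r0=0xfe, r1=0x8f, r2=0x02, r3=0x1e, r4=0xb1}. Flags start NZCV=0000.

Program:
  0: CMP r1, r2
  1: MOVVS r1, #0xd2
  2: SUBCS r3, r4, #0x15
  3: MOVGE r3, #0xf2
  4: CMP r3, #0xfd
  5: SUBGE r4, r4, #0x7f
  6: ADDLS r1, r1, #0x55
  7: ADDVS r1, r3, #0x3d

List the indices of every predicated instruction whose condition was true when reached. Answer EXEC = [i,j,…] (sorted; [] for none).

0: ✓ CMP  NZCV=1010
1: · MOVVS
2: ✓ SUBCS  r3←0x9c
3: · MOVGE
4: ✓ CMP  NZCV=1000
5: · SUBGE
6: ✓ ADDLS  r1←0xe4
7: · ADDVS

EXEC = [2,6]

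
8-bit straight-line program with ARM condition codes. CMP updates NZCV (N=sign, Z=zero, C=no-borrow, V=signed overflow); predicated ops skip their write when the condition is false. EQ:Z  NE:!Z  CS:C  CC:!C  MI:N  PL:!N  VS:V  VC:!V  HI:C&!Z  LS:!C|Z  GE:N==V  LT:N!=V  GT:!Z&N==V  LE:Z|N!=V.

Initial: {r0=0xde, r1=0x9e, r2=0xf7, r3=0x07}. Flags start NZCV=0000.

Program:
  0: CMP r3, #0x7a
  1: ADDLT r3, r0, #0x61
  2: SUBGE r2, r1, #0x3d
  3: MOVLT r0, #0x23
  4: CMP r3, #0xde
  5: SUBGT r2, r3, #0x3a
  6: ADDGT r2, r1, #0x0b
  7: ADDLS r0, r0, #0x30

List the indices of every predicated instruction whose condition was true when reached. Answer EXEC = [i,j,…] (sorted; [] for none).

EXEC = [1,3,5,6,7]

[0] flags=1000 → (cmp)
[1] flags=1000 LT?T → r3=0x3f
[2] flags=1000 GE?F → skip
[3] flags=1000 LT?T → r0=0x23
[4] flags=0000 → (cmp)
[5] flags=0000 GT?T → r2=0x05
[6] flags=0000 GT?T → r2=0xa9
[7] flags=0000 LS?T → r0=0x53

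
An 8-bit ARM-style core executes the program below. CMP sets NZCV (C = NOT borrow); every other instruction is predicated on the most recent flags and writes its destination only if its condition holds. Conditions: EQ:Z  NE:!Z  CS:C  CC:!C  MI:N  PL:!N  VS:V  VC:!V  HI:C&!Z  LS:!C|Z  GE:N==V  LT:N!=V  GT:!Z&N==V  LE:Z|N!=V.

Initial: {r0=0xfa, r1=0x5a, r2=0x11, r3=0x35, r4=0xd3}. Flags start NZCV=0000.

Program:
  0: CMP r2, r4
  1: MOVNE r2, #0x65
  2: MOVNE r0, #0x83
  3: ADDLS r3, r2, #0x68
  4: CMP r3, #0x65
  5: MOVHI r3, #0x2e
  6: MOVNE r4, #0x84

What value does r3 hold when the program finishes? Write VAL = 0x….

0: ✓ CMP  NZCV=0000
1: ✓ MOVNE  r2←0x65
2: ✓ MOVNE  r0←0x83
3: ✓ ADDLS  r3←0xcd
4: ✓ CMP  NZCV=0011
5: ✓ MOVHI  r3←0x2e
6: ✓ MOVNE  r4←0x84

VAL = 0x2e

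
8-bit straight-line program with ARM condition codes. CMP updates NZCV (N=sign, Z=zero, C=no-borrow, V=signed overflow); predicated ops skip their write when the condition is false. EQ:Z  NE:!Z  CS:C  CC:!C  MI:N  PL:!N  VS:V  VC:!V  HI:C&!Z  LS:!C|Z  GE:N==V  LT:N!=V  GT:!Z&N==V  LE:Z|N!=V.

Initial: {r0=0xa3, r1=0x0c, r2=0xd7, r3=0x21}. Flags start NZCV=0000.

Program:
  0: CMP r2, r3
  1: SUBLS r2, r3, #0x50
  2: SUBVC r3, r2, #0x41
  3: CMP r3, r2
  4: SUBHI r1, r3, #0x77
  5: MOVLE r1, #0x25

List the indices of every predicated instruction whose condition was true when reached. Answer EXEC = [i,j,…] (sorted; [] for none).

EXEC = [2,5]

0: ✓ CMP  NZCV=1010
1: · SUBLS
2: ✓ SUBVC  r3←0x96
3: ✓ CMP  NZCV=1000
4: · SUBHI
5: ✓ MOVLE  r1←0x25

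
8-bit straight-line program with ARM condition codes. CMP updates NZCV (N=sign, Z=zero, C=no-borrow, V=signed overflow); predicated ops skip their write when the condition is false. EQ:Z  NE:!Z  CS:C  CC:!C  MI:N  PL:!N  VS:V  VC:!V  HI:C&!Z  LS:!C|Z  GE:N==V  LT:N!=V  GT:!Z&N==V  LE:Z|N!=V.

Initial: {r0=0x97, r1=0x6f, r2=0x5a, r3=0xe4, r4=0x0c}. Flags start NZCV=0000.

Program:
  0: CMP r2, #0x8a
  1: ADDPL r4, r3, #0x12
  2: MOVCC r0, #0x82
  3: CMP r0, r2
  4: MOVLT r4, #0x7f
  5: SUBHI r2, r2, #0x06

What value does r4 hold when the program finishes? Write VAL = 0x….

VAL = 0x7f

0: ✓ CMP  NZCV=1001
1: · ADDPL
2: ✓ MOVCC  r0←0x82
3: ✓ CMP  NZCV=0011
4: ✓ MOVLT  r4←0x7f
5: ✓ SUBHI  r2←0x54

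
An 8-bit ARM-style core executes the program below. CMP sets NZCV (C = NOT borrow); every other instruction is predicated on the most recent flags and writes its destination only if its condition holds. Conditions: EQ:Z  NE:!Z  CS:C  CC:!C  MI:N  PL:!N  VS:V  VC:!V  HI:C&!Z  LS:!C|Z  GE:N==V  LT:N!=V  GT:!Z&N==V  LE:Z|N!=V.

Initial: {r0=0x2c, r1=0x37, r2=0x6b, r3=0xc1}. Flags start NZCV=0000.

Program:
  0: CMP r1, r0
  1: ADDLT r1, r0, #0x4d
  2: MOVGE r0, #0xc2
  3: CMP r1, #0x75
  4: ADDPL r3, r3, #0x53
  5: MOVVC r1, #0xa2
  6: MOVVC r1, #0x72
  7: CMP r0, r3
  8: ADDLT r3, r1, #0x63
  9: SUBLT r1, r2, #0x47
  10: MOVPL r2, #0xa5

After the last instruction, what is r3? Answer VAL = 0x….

[0] flags=0010 → (cmp)
[1] flags=0010 LT?F → skip
[2] flags=0010 GE?T → r0=0xc2
[3] flags=1000 → (cmp)
[4] flags=1000 PL?F → skip
[5] flags=1000 VC?T → r1=0xa2
[6] flags=1000 VC?T → r1=0x72
[7] flags=0010 → (cmp)
[8] flags=0010 LT?F → skip
[9] flags=0010 LT?F → skip
[10] flags=0010 PL?T → r2=0xa5

VAL = 0xc1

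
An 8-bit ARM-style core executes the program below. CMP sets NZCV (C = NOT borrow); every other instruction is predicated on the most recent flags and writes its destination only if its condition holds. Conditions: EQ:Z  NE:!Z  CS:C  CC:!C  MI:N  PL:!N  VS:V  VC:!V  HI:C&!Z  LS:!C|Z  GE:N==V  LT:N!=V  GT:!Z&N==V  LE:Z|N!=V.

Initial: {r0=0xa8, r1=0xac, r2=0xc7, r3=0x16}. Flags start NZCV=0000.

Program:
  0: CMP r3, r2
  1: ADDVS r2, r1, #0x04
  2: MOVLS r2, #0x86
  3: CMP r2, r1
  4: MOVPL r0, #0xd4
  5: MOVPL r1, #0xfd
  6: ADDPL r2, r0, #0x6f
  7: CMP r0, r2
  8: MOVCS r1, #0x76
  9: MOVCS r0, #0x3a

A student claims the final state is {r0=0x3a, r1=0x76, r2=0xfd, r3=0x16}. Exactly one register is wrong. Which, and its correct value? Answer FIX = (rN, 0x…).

FIX = (r2, 0x86)

0: ✓ CMP  NZCV=0000
1: · ADDVS
2: ✓ MOVLS  r2←0x86
3: ✓ CMP  NZCV=1000
4: · MOVPL
5: · MOVPL
6: · ADDPL
7: ✓ CMP  NZCV=0010
8: ✓ MOVCS  r1←0x76
9: ✓ MOVCS  r0←0x3a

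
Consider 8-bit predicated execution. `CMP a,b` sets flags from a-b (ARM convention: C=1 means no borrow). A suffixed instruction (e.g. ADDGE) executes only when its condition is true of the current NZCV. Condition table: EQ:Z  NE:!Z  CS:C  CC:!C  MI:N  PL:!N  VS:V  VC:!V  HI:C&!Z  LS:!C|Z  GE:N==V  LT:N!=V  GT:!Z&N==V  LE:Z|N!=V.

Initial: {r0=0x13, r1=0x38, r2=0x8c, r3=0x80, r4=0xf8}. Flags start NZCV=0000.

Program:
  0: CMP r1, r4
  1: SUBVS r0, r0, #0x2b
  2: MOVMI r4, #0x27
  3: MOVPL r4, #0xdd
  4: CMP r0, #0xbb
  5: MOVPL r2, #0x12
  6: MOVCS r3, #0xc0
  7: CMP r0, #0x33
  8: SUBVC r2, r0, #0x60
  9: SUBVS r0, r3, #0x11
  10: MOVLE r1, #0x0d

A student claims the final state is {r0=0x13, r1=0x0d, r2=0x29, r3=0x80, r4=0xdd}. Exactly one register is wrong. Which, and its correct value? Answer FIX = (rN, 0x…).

FIX = (r2, 0xb3)

[0] flags=0000 → (cmp)
[1] flags=0000 VS?F → skip
[2] flags=0000 MI?F → skip
[3] flags=0000 PL?T → r4=0xdd
[4] flags=0000 → (cmp)
[5] flags=0000 PL?T → r2=0x12
[6] flags=0000 CS?F → skip
[7] flags=1000 → (cmp)
[8] flags=1000 VC?T → r2=0xb3
[9] flags=1000 VS?F → skip
[10] flags=1000 LE?T → r1=0x0d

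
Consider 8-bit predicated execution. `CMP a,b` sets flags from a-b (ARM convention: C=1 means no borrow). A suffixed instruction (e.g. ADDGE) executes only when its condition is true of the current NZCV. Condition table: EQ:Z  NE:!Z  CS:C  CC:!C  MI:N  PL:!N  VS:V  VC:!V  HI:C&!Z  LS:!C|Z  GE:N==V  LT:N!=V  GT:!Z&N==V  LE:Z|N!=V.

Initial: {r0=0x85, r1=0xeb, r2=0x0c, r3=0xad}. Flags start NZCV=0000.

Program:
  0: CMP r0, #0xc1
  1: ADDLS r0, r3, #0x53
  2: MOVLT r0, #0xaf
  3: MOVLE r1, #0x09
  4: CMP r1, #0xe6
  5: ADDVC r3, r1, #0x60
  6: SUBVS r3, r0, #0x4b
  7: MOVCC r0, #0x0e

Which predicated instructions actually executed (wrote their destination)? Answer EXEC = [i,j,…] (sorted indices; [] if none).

EXEC = [1,2,3,5,7]

[0] flags=1000 → (cmp)
[1] flags=1000 LS?T → r0=0x00
[2] flags=1000 LT?T → r0=0xaf
[3] flags=1000 LE?T → r1=0x09
[4] flags=0000 → (cmp)
[5] flags=0000 VC?T → r3=0x69
[6] flags=0000 VS?F → skip
[7] flags=0000 CC?T → r0=0x0e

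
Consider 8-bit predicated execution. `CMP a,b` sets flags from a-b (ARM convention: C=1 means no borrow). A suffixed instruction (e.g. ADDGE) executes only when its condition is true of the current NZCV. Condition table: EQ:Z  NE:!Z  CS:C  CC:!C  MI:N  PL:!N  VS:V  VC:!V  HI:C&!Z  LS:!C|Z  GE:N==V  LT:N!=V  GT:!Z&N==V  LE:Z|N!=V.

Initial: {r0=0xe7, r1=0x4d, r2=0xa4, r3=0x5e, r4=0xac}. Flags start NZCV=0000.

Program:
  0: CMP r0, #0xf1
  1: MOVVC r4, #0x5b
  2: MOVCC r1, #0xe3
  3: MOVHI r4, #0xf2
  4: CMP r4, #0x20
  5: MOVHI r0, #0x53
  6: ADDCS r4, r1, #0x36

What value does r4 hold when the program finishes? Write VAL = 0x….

VAL = 0x19

[0] flags=1000 → (cmp)
[1] flags=1000 VC?T → r4=0x5b
[2] flags=1000 CC?T → r1=0xe3
[3] flags=1000 HI?F → skip
[4] flags=0010 → (cmp)
[5] flags=0010 HI?T → r0=0x53
[6] flags=0010 CS?T → r4=0x19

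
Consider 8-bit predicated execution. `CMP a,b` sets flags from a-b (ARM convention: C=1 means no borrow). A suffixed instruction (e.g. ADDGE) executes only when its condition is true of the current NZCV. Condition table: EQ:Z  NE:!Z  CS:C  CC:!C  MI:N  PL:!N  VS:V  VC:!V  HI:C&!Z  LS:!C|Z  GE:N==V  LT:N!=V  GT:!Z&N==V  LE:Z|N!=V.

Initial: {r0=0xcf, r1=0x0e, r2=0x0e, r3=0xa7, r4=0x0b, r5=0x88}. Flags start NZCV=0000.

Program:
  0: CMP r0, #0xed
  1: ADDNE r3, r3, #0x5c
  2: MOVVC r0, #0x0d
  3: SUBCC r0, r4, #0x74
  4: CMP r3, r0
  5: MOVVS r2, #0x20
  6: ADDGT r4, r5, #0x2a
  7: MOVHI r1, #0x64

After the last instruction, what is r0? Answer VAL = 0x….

0: ✓ CMP  NZCV=1000
1: ✓ ADDNE  r3←0x03
2: ✓ MOVVC  r0←0x0d
3: ✓ SUBCC  r0←0x97
4: ✓ CMP  NZCV=0000
5: · MOVVS
6: ✓ ADDGT  r4←0xb2
7: · MOVHI

VAL = 0x97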